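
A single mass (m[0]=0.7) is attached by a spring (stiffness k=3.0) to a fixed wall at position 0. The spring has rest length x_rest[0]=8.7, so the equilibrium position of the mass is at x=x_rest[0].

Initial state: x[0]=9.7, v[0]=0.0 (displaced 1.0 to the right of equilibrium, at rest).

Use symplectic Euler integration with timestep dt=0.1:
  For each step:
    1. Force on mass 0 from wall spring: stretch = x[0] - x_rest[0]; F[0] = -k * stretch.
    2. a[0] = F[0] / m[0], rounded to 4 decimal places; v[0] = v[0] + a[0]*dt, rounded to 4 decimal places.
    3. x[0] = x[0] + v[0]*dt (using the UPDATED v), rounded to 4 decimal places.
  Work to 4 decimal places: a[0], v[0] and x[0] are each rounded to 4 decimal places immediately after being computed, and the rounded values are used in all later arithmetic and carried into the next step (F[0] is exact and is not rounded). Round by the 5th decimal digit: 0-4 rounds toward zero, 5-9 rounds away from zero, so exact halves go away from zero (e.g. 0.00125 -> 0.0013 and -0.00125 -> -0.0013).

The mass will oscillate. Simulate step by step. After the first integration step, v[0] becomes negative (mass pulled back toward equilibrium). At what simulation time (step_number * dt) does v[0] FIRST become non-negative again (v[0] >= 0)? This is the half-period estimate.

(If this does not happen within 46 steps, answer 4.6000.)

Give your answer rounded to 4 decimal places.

Step 0: x=[9.7000] v=[0.0000]
Step 1: x=[9.6571] v=[-0.4286]
Step 2: x=[9.5732] v=[-0.8388]
Step 3: x=[9.4519] v=[-1.2130]
Step 4: x=[9.2984] v=[-1.5352]
Step 5: x=[9.1192] v=[-1.7917]
Step 6: x=[8.9221] v=[-1.9714]
Step 7: x=[8.7154] v=[-2.0666]
Step 8: x=[8.5081] v=[-2.0732]
Step 9: x=[8.3090] v=[-1.9910]
Step 10: x=[8.1267] v=[-1.8234]
Step 11: x=[7.9689] v=[-1.5777]
Step 12: x=[7.8425] v=[-1.2644]
Step 13: x=[7.7528] v=[-0.8969]
Step 14: x=[7.7037] v=[-0.4910]
Step 15: x=[7.6973] v=[-0.0640]
Step 16: x=[7.7339] v=[0.3657]
First v>=0 after going negative at step 16, time=1.6000

Answer: 1.6000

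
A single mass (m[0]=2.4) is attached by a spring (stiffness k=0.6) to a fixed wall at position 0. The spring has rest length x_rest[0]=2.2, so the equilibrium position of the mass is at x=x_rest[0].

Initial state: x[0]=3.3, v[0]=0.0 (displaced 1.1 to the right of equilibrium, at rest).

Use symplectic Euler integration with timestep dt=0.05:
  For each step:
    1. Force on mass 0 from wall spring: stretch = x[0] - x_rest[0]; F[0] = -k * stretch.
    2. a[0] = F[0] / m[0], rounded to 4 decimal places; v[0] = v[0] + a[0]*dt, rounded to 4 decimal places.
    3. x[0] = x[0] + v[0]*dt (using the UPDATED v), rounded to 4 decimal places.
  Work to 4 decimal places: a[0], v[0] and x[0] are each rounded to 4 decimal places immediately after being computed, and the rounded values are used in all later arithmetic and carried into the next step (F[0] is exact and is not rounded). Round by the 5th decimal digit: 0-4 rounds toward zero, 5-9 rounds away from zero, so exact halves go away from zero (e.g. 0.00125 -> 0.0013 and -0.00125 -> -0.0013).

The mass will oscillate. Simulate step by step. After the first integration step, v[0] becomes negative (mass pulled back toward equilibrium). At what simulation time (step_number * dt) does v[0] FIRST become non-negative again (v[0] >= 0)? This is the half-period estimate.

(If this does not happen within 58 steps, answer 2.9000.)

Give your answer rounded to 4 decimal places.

Answer: 2.9000

Derivation:
Step 0: x=[3.3000] v=[0.0000]
Step 1: x=[3.2993] v=[-0.0138]
Step 2: x=[3.2979] v=[-0.0275]
Step 3: x=[3.2958] v=[-0.0412]
Step 4: x=[3.2931] v=[-0.0549]
Step 5: x=[3.2897] v=[-0.0686]
Step 6: x=[3.2856] v=[-0.0822]
Step 7: x=[3.2808] v=[-0.0958]
Step 8: x=[3.2753] v=[-0.1093]
Step 9: x=[3.2692] v=[-0.1227]
Step 10: x=[3.2624] v=[-0.1361]
Step 11: x=[3.2549] v=[-0.1494]
Step 12: x=[3.2468] v=[-0.1626]
Step 13: x=[3.2380] v=[-0.1757]
Step 14: x=[3.2286] v=[-0.1887]
Step 15: x=[3.2185] v=[-0.2016]
Step 16: x=[3.2078] v=[-0.2143]
Step 17: x=[3.1965] v=[-0.2269]
Step 18: x=[3.1845] v=[-0.2394]
Step 19: x=[3.1719] v=[-0.2517]
Step 20: x=[3.1587] v=[-0.2639]
Step 21: x=[3.1449] v=[-0.2759]
Step 22: x=[3.1305] v=[-0.2877]
Step 23: x=[3.1155] v=[-0.2993]
Step 24: x=[3.1000] v=[-0.3107]
Step 25: x=[3.0839] v=[-0.3220]
Step 26: x=[3.0672] v=[-0.3331]
Step 27: x=[3.0500] v=[-0.3439]
Step 28: x=[3.0323] v=[-0.3545]
Step 29: x=[3.0141] v=[-0.3649]
Step 30: x=[2.9953] v=[-0.3751]
Step 31: x=[2.9761] v=[-0.3850]
Step 32: x=[2.9564] v=[-0.3947]
Step 33: x=[2.9362] v=[-0.4042]
Step 34: x=[2.9155] v=[-0.4134]
Step 35: x=[2.8944] v=[-0.4223]
Step 36: x=[2.8729] v=[-0.4310]
Step 37: x=[2.8509] v=[-0.4394]
Step 38: x=[2.8285] v=[-0.4475]
Step 39: x=[2.8057] v=[-0.4554]
Step 40: x=[2.7826] v=[-0.4630]
Step 41: x=[2.7591] v=[-0.4703]
Step 42: x=[2.7352] v=[-0.4773]
Step 43: x=[2.7110] v=[-0.4840]
Step 44: x=[2.6865] v=[-0.4904]
Step 45: x=[2.6617] v=[-0.4965]
Step 46: x=[2.6366] v=[-0.5023]
Step 47: x=[2.6112] v=[-0.5078]
Step 48: x=[2.5856] v=[-0.5129]
Step 49: x=[2.5597] v=[-0.5177]
Step 50: x=[2.5336] v=[-0.5222]
Step 51: x=[2.5073] v=[-0.5264]
Step 52: x=[2.4808] v=[-0.5302]
Step 53: x=[2.4541] v=[-0.5337]
Step 54: x=[2.4273] v=[-0.5369]
Step 55: x=[2.4003] v=[-0.5397]
Step 56: x=[2.3732] v=[-0.5422]
Step 57: x=[2.3460] v=[-0.5444]
Step 58: x=[2.3187] v=[-0.5462]
v[0] did not become non-negative within 58 steps; using fallback time=2.9000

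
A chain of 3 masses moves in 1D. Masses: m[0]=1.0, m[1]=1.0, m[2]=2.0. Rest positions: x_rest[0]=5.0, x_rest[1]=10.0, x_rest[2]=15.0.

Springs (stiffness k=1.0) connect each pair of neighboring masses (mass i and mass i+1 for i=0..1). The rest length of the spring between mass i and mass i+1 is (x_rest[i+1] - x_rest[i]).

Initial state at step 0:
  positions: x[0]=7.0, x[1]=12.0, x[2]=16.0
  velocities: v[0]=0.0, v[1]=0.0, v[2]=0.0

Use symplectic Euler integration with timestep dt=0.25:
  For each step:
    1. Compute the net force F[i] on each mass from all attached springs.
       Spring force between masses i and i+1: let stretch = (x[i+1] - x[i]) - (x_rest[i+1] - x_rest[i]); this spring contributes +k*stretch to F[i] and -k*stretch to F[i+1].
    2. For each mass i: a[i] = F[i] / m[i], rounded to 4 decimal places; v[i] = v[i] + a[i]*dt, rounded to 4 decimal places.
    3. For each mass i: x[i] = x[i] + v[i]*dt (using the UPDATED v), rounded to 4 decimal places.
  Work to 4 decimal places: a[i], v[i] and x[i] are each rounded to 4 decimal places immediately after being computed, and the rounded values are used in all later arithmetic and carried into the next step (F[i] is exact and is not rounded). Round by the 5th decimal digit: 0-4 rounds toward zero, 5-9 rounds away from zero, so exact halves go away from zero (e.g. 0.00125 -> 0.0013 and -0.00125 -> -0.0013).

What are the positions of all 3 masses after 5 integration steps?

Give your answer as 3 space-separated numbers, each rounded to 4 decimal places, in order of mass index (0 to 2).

Answer: 6.8858 11.3607 16.3768

Derivation:
Step 0: x=[7.0000 12.0000 16.0000] v=[0.0000 0.0000 0.0000]
Step 1: x=[7.0000 11.9375 16.0313] v=[0.0000 -0.2500 0.1250]
Step 2: x=[6.9961 11.8223 16.0909] v=[-0.0156 -0.4609 0.2383]
Step 3: x=[6.9813 11.6722 16.1733] v=[-0.0591 -0.6003 0.3297]
Step 4: x=[6.9472 11.5103 16.2713] v=[-0.1364 -0.6478 0.3921]
Step 5: x=[6.8858 11.3607 16.3768] v=[-0.2456 -0.5983 0.4220]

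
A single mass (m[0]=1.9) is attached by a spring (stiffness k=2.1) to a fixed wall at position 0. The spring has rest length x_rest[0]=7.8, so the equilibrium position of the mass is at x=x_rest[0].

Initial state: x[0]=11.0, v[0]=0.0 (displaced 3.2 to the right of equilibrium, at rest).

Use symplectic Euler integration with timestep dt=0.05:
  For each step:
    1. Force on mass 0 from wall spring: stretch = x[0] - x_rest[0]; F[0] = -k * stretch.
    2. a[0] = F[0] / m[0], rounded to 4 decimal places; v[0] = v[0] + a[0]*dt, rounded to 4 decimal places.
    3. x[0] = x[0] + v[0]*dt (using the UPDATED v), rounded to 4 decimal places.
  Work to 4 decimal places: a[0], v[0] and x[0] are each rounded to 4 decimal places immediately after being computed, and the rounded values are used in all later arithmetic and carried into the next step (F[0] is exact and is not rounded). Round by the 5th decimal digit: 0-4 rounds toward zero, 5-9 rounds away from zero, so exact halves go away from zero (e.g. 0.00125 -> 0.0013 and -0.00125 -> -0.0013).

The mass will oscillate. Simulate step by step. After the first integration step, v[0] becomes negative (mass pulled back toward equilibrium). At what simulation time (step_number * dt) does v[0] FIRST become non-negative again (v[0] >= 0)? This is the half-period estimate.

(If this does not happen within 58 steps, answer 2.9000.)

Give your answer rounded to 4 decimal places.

Step 0: x=[11.0000] v=[0.0000]
Step 1: x=[10.9912] v=[-0.1768]
Step 2: x=[10.9735] v=[-0.3532]
Step 3: x=[10.9471] v=[-0.5286]
Step 4: x=[10.9120] v=[-0.7025]
Step 5: x=[10.8683] v=[-0.8745]
Step 6: x=[10.8161] v=[-1.0441]
Step 7: x=[10.7556] v=[-1.2108]
Step 8: x=[10.6869] v=[-1.3741]
Step 9: x=[10.6102] v=[-1.5336]
Step 10: x=[10.5258] v=[-1.6889]
Step 11: x=[10.4338] v=[-1.8395]
Step 12: x=[10.3345] v=[-1.9851]
Step 13: x=[10.2282] v=[-2.1252]
Step 14: x=[10.1152] v=[-2.2594]
Step 15: x=[9.9958] v=[-2.3873]
Step 16: x=[9.8704] v=[-2.5086]
Step 17: x=[9.7393] v=[-2.6230]
Step 18: x=[9.6028] v=[-2.7302]
Step 19: x=[9.4613] v=[-2.8298]
Step 20: x=[9.3152] v=[-2.9216]
Step 21: x=[9.1649] v=[-3.0053]
Step 22: x=[9.0109] v=[-3.0807]
Step 23: x=[8.8535] v=[-3.1476]
Step 24: x=[8.6932] v=[-3.2058]
Step 25: x=[8.5304] v=[-3.2552]
Step 26: x=[8.3656] v=[-3.2956]
Step 27: x=[8.1993] v=[-3.3269]
Step 28: x=[8.0319] v=[-3.3490]
Step 29: x=[7.8638] v=[-3.3618]
Step 30: x=[7.6955] v=[-3.3653]
Step 31: x=[7.5275] v=[-3.3595]
Step 32: x=[7.3603] v=[-3.3444]
Step 33: x=[7.1943] v=[-3.3201]
Step 34: x=[7.0300] v=[-3.2866]
Step 35: x=[6.8678] v=[-3.2440]
Step 36: x=[6.7082] v=[-3.1925]
Step 37: x=[6.5516] v=[-3.1322]
Step 38: x=[6.3984] v=[-3.0632]
Step 39: x=[6.2491] v=[-2.9857]
Step 40: x=[6.1041] v=[-2.9000]
Step 41: x=[5.9638] v=[-2.8063]
Step 42: x=[5.8286] v=[-2.7048]
Step 43: x=[5.6988] v=[-2.5959]
Step 44: x=[5.5748] v=[-2.4798]
Step 45: x=[5.4570] v=[-2.3568]
Step 46: x=[5.3456] v=[-2.2273]
Step 47: x=[5.2410] v=[-2.0917]
Step 48: x=[5.1435] v=[-1.9503]
Step 49: x=[5.0533] v=[-1.8035]
Step 50: x=[4.9707] v=[-1.6517]
Step 51: x=[4.8959] v=[-1.4953]
Step 52: x=[4.8292] v=[-1.3348]
Step 53: x=[4.7707] v=[-1.1706]
Step 54: x=[4.7205] v=[-1.0032]
Step 55: x=[4.6789] v=[-0.8330]
Step 56: x=[4.6459] v=[-0.6605]
Step 57: x=[4.6216] v=[-0.4862]
Step 58: x=[4.6061] v=[-0.3106]
v[0] did not become non-negative within 58 steps; using fallback time=2.9000

Answer: 2.9000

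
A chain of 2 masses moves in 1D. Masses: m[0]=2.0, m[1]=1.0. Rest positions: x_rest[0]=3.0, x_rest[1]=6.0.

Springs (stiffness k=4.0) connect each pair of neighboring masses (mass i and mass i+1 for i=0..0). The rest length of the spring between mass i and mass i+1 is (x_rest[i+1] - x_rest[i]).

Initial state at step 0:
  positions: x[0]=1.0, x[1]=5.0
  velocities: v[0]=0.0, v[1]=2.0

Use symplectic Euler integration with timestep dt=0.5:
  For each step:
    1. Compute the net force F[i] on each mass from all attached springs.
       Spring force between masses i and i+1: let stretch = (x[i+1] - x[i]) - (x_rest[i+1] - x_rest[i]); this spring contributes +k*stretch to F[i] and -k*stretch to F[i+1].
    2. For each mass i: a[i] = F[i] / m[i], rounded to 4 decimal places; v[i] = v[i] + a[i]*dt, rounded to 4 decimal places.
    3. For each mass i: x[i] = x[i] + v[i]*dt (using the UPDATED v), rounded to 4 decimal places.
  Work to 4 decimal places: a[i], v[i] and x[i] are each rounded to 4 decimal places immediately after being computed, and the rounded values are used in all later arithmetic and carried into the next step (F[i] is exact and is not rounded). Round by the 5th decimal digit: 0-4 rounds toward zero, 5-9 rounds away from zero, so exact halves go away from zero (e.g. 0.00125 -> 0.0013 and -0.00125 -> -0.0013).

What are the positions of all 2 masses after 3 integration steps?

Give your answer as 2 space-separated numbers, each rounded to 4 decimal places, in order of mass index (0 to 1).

Step 0: x=[1.0000 5.0000] v=[0.0000 2.0000]
Step 1: x=[1.5000 5.0000] v=[1.0000 0.0000]
Step 2: x=[2.2500 4.5000] v=[1.5000 -1.0000]
Step 3: x=[2.6250 4.7500] v=[0.7500 0.5000]

Answer: 2.6250 4.7500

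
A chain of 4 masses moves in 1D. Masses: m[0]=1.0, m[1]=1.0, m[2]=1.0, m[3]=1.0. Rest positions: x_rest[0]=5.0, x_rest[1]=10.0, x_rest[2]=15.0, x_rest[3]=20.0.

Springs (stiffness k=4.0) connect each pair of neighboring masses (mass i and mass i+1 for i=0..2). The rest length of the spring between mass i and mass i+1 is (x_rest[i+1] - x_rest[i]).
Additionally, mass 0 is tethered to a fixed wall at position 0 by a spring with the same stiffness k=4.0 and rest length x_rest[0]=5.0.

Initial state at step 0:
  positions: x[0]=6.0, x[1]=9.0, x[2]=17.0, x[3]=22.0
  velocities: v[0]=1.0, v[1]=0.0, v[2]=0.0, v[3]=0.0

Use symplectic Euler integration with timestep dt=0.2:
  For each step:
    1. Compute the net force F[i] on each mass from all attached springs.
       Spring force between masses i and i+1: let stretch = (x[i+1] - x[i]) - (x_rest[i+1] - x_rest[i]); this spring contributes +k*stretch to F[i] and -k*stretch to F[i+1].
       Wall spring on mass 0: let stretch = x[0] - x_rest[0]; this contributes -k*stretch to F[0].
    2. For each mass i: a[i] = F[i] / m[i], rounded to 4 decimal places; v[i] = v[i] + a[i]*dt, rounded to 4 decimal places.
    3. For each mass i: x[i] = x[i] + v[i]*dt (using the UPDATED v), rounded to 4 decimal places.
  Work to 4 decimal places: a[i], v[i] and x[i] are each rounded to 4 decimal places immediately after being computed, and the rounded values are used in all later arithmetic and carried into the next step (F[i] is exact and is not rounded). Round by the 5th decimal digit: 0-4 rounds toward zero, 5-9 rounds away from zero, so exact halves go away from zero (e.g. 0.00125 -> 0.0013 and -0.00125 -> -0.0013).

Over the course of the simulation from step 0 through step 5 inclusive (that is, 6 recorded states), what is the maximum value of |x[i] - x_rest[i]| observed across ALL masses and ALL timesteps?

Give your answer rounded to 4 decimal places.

Answer: 2.4903

Derivation:
Step 0: x=[6.0000 9.0000 17.0000 22.0000] v=[1.0000 0.0000 0.0000 0.0000]
Step 1: x=[5.7200 9.8000 16.5200 22.0000] v=[-1.4000 4.0000 -2.4000 0.0000]
Step 2: x=[5.1776 11.0224 15.8416 21.9232] v=[-2.7120 6.1120 -3.3920 -0.3840]
Step 3: x=[4.7420 12.0807 15.3652 21.6733] v=[-2.1782 5.2915 -2.3821 -1.2493]
Step 4: x=[4.7218 12.4903 15.3726 21.2141] v=[-0.1008 2.0481 0.0368 -2.2958]
Step 5: x=[5.1891 12.1181 15.8534 20.6203] v=[2.3366 -1.8609 2.4042 -2.9690]
Max displacement = 2.4903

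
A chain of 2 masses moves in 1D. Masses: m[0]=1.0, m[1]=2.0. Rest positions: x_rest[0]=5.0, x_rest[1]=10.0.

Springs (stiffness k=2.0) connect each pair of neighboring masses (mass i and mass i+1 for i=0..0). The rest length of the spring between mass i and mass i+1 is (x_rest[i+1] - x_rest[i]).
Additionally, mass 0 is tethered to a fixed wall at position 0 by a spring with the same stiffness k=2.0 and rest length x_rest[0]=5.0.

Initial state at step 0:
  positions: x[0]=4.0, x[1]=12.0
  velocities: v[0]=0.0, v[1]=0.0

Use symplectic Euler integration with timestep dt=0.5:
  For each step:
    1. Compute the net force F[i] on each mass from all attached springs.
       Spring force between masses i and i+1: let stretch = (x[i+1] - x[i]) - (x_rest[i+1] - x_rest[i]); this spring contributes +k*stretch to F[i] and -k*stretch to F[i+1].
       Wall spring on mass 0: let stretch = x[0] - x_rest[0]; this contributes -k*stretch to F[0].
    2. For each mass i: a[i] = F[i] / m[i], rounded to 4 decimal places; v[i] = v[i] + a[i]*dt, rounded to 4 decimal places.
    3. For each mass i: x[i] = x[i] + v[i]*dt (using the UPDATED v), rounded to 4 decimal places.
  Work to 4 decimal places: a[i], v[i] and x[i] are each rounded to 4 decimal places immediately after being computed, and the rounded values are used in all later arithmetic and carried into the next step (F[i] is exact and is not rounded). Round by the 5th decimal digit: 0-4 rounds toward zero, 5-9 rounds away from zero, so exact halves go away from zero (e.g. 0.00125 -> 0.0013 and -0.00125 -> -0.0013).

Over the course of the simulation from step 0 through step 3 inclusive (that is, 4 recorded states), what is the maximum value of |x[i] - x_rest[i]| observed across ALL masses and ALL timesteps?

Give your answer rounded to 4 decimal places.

Answer: 2.6250

Derivation:
Step 0: x=[4.0000 12.0000] v=[0.0000 0.0000]
Step 1: x=[6.0000 11.2500] v=[4.0000 -1.5000]
Step 2: x=[7.6250 10.4375] v=[3.2500 -1.6250]
Step 3: x=[6.8438 10.1719] v=[-1.5625 -0.5313]
Max displacement = 2.6250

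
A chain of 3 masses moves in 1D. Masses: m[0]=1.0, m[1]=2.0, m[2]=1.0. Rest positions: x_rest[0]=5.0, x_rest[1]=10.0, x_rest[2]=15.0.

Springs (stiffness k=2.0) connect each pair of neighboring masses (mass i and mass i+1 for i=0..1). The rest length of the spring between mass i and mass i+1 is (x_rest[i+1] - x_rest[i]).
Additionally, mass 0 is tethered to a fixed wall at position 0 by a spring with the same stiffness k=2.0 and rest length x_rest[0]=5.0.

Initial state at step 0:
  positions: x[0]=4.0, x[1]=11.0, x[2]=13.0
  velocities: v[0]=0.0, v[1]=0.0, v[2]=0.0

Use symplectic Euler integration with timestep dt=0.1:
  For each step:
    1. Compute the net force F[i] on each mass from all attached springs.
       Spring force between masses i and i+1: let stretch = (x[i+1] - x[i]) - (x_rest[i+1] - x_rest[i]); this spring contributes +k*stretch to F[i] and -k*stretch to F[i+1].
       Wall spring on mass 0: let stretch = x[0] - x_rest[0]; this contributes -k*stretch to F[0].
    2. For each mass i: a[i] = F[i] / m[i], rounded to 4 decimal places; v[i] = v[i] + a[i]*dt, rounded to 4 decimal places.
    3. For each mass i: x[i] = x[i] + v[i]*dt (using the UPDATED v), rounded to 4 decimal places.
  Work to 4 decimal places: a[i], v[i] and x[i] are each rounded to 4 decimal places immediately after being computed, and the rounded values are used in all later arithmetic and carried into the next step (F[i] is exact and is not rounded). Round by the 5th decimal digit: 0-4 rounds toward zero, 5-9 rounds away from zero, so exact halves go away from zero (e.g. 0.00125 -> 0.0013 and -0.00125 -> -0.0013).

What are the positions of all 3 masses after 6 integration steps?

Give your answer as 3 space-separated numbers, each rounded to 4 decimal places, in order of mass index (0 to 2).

Step 0: x=[4.0000 11.0000 13.0000] v=[0.0000 0.0000 0.0000]
Step 1: x=[4.0600 10.9500 13.0600] v=[0.6000 -0.5000 0.6000]
Step 2: x=[4.1766 10.8522 13.1778] v=[1.1660 -0.9780 1.1780]
Step 3: x=[4.3432 10.7109 13.3491] v=[1.6658 -1.4130 1.7129]
Step 4: x=[4.5503 10.5323 13.5676] v=[2.0707 -1.7860 2.1853]
Step 5: x=[4.7860 10.3242 13.8254] v=[2.3570 -2.0807 2.5782]
Step 6: x=[5.0367 10.0958 14.1132] v=[2.5074 -2.2844 2.8780]

Answer: 5.0367 10.0958 14.1132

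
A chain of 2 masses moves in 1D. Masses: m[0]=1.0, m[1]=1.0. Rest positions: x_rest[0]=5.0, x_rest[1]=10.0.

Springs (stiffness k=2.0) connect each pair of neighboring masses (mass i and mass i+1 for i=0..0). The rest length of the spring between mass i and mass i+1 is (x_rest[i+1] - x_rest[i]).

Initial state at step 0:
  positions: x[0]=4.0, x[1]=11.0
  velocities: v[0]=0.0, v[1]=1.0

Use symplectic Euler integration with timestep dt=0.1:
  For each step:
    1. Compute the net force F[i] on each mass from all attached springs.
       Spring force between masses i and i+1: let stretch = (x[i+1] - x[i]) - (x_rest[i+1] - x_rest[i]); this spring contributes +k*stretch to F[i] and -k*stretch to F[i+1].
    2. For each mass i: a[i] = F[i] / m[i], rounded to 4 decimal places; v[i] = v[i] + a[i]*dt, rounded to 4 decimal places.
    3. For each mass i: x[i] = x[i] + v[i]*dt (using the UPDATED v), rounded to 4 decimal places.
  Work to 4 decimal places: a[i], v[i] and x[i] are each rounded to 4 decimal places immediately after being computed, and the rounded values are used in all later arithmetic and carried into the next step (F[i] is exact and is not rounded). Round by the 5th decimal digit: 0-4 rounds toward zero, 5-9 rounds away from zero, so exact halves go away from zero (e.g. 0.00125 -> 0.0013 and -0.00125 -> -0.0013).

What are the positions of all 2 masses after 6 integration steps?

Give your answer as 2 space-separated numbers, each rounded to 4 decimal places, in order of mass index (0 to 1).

Answer: 4.7989 10.8011

Derivation:
Step 0: x=[4.0000 11.0000] v=[0.0000 1.0000]
Step 1: x=[4.0400 11.0600] v=[0.4000 0.6000]
Step 2: x=[4.1204 11.0796] v=[0.8040 0.1960]
Step 3: x=[4.2400 11.0600] v=[1.1958 -0.1958]
Step 4: x=[4.3960 11.0040] v=[1.5598 -0.5598]
Step 5: x=[4.5841 10.9159] v=[1.8814 -0.8814]
Step 6: x=[4.7989 10.8011] v=[2.1478 -1.1478]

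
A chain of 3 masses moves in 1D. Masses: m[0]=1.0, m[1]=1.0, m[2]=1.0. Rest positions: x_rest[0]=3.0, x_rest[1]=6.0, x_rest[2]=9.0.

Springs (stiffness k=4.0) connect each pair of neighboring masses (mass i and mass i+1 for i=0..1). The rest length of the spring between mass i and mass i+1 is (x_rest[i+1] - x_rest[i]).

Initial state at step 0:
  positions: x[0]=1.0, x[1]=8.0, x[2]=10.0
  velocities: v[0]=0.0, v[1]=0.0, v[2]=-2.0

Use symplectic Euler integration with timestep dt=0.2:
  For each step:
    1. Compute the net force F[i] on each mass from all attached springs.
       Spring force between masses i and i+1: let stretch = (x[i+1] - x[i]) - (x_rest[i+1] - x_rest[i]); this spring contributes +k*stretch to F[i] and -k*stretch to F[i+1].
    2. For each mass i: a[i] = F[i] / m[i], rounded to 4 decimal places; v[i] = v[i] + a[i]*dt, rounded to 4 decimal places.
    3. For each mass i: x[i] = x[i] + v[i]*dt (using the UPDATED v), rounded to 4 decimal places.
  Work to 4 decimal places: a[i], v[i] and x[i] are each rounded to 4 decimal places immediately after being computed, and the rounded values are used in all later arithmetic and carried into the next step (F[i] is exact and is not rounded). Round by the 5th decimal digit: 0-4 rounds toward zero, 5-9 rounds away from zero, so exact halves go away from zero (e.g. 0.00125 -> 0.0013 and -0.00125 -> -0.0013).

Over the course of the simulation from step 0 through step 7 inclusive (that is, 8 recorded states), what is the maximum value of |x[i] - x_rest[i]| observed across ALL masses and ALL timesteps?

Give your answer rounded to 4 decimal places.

Answer: 2.6789

Derivation:
Step 0: x=[1.0000 8.0000 10.0000] v=[0.0000 0.0000 -2.0000]
Step 1: x=[1.6400 7.2000 9.7600] v=[3.2000 -4.0000 -1.2000]
Step 2: x=[2.6896 5.9200 9.5904] v=[5.2480 -6.4000 -0.8480]
Step 3: x=[3.7761 4.7104 9.3135] v=[5.4323 -6.0480 -1.3843]
Step 4: x=[4.5320 4.0878 8.7801] v=[3.7797 -3.1130 -2.6668]
Step 5: x=[4.7369 4.2870 7.9760] v=[1.0243 0.9962 -4.0206]
Step 6: x=[4.3898 5.1485 7.0616] v=[-1.7356 4.3073 -4.5718]
Step 7: x=[3.6841 6.1947 6.3211] v=[-3.5286 5.2308 -3.7023]
Max displacement = 2.6789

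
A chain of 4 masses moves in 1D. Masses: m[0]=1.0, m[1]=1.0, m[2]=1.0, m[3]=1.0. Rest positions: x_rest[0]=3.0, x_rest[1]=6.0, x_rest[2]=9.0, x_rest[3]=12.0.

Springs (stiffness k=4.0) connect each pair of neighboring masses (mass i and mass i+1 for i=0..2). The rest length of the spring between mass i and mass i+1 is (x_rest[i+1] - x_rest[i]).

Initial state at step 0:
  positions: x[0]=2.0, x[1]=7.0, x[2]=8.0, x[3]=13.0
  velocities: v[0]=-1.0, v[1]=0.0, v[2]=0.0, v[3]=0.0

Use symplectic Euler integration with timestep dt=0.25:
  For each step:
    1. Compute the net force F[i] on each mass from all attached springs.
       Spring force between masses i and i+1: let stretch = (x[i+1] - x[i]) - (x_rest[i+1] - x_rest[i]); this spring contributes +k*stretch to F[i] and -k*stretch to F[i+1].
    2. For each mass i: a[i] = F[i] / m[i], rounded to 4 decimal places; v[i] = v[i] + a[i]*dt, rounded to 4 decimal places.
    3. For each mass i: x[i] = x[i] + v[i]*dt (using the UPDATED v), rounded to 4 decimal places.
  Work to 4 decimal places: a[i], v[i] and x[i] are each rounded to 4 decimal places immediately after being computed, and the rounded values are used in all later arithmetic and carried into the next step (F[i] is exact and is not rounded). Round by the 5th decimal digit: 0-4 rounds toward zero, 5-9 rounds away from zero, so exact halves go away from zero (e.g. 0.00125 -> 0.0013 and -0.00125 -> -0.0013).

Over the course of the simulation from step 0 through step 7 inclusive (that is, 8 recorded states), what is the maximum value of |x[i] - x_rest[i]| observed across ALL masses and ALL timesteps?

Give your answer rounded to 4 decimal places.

Answer: 1.8784

Derivation:
Step 0: x=[2.0000 7.0000 8.0000 13.0000] v=[-1.0000 0.0000 0.0000 0.0000]
Step 1: x=[2.2500 6.0000 9.0000 12.5000] v=[1.0000 -4.0000 4.0000 -2.0000]
Step 2: x=[2.6875 4.8125 10.1250 11.8750] v=[1.7500 -4.7500 4.5000 -2.5000]
Step 3: x=[2.9063 4.4219 10.3594 11.5625] v=[0.8750 -1.5625 0.9375 -1.2500]
Step 4: x=[2.7540 5.1368 9.4102 11.6992] v=[-0.6094 2.8594 -3.7969 0.5469]
Step 5: x=[2.4474 6.3243 7.9649 12.0137] v=[-1.2266 4.7500 -5.7813 1.2579]
Step 6: x=[2.3600 6.9527 7.1216 12.0660] v=[-0.3497 2.5137 -3.3731 0.2091]
Step 7: x=[2.6708 6.4752 7.4722 11.6322] v=[1.2430 -1.9101 1.4024 -1.7353]
Max displacement = 1.8784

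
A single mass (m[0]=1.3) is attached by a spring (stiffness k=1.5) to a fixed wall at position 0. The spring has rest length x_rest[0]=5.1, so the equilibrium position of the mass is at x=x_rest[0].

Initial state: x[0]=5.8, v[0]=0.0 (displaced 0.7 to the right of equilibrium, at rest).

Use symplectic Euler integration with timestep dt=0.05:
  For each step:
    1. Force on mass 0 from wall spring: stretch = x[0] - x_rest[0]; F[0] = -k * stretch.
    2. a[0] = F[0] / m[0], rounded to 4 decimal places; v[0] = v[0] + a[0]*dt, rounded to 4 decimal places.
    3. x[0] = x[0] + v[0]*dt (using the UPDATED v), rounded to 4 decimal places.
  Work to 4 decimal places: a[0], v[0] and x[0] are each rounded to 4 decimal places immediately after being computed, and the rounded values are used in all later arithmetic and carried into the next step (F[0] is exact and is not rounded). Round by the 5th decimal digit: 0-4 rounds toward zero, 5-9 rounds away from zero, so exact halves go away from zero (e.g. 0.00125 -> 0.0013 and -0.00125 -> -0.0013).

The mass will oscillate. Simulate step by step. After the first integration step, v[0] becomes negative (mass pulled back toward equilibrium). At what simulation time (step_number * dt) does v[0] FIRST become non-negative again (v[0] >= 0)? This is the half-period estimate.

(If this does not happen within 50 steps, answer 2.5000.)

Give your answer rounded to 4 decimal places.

Answer: 2.5000

Derivation:
Step 0: x=[5.8000] v=[0.0000]
Step 1: x=[5.7980] v=[-0.0404]
Step 2: x=[5.7940] v=[-0.0807]
Step 3: x=[5.7880] v=[-0.1207]
Step 4: x=[5.7800] v=[-0.1604]
Step 5: x=[5.7700] v=[-0.1996]
Step 6: x=[5.7581] v=[-0.2383]
Step 7: x=[5.7443] v=[-0.2763]
Step 8: x=[5.7286] v=[-0.3135]
Step 9: x=[5.7111] v=[-0.3498]
Step 10: x=[5.6918] v=[-0.3851]
Step 11: x=[5.6708] v=[-0.4192]
Step 12: x=[5.6482] v=[-0.4521]
Step 13: x=[5.6240] v=[-0.4837]
Step 14: x=[5.5983] v=[-0.5139]
Step 15: x=[5.5712] v=[-0.5427]
Step 16: x=[5.5427] v=[-0.5699]
Step 17: x=[5.5129] v=[-0.5954]
Step 18: x=[5.4819] v=[-0.6192]
Step 19: x=[5.4498] v=[-0.6412]
Step 20: x=[5.4167] v=[-0.6614]
Step 21: x=[5.3827] v=[-0.6797]
Step 22: x=[5.3479] v=[-0.6960]
Step 23: x=[5.3124] v=[-0.7103]
Step 24: x=[5.2763] v=[-0.7226]
Step 25: x=[5.2397] v=[-0.7328]
Step 26: x=[5.2027] v=[-0.7409]
Step 27: x=[5.1654] v=[-0.7468]
Step 28: x=[5.1279] v=[-0.7506]
Step 29: x=[5.0903] v=[-0.7522]
Step 30: x=[5.0527] v=[-0.7516]
Step 31: x=[5.0153] v=[-0.7489]
Step 32: x=[4.9781] v=[-0.7440]
Step 33: x=[4.9413] v=[-0.7370]
Step 34: x=[4.9049] v=[-0.7278]
Step 35: x=[4.8691] v=[-0.7165]
Step 36: x=[4.8339] v=[-0.7032]
Step 37: x=[4.7995] v=[-0.6879]
Step 38: x=[4.7660] v=[-0.6706]
Step 39: x=[4.7334] v=[-0.6513]
Step 40: x=[4.7019] v=[-0.6302]
Step 41: x=[4.6715] v=[-0.6072]
Step 42: x=[4.6424] v=[-0.5825]
Step 43: x=[4.6146] v=[-0.5561]
Step 44: x=[4.5882] v=[-0.5281]
Step 45: x=[4.5633] v=[-0.4986]
Step 46: x=[4.5399] v=[-0.4676]
Step 47: x=[4.5181] v=[-0.4353]
Step 48: x=[4.4980] v=[-0.4017]
Step 49: x=[4.4797] v=[-0.3670]
Step 50: x=[4.4631] v=[-0.3312]
v[0] did not become non-negative within 50 steps; using fallback time=2.5000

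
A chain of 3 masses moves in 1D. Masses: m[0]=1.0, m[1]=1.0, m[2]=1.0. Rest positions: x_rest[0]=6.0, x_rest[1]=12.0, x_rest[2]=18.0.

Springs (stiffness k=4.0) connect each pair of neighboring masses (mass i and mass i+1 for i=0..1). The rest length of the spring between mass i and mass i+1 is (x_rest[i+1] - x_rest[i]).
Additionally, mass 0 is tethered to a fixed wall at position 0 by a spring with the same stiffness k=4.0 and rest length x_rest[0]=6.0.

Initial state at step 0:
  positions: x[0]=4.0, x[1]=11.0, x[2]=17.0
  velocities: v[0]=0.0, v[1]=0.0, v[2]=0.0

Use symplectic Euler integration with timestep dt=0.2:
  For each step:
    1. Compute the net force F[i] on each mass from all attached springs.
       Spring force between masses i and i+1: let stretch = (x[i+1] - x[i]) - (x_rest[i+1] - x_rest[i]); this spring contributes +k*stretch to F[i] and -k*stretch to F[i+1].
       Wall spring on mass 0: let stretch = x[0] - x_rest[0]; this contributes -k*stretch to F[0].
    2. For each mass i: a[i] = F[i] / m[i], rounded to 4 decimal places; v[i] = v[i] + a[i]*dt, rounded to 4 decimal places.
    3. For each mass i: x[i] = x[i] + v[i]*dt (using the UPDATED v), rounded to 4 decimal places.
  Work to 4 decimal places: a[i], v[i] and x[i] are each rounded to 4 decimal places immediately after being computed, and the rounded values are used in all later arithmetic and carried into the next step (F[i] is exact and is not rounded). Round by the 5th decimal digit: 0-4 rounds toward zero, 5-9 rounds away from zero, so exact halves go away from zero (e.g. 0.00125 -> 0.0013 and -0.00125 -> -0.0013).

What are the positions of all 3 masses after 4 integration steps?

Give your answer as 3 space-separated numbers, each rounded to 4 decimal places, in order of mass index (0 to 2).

Answer: 6.6201 10.8439 16.7723

Derivation:
Step 0: x=[4.0000 11.0000 17.0000] v=[0.0000 0.0000 0.0000]
Step 1: x=[4.4800 10.8400 17.0000] v=[2.4000 -0.8000 0.0000]
Step 2: x=[5.2608 10.6480 16.9744] v=[3.9040 -0.9600 -0.1280]
Step 3: x=[6.0618 10.6063 16.8966] v=[4.0051 -0.2086 -0.3891]
Step 4: x=[6.6201 10.8439 16.7723] v=[2.7913 1.1880 -0.6213]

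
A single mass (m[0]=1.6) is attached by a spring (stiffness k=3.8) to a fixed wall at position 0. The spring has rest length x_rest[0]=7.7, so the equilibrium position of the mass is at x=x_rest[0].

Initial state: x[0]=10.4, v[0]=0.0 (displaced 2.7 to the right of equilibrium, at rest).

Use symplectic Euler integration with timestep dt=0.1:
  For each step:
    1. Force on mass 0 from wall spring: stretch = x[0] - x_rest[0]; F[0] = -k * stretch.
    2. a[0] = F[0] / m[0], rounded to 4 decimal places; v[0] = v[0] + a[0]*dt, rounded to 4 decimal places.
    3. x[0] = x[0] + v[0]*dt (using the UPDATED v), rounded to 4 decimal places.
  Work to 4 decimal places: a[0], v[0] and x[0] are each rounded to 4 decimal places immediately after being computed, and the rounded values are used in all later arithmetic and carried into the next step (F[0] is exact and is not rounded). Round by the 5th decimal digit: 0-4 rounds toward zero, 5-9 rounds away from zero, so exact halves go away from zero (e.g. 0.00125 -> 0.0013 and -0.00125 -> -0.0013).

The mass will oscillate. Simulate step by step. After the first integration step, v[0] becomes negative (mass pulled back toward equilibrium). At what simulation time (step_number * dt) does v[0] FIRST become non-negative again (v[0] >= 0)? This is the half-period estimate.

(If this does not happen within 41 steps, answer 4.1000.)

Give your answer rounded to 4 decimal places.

Answer: 2.1000

Derivation:
Step 0: x=[10.4000] v=[0.0000]
Step 1: x=[10.3359] v=[-0.6413]
Step 2: x=[10.2092] v=[-1.2673]
Step 3: x=[10.0229] v=[-1.8632]
Step 4: x=[9.7814] v=[-2.4149]
Step 5: x=[9.4905] v=[-2.9092]
Step 6: x=[9.1571] v=[-3.3344]
Step 7: x=[8.7891] v=[-3.6805]
Step 8: x=[8.3952] v=[-3.9392]
Step 9: x=[7.9848] v=[-4.1043]
Step 10: x=[7.5676] v=[-4.1719]
Step 11: x=[7.1536] v=[-4.1405]
Step 12: x=[6.7525] v=[-4.0107]
Step 13: x=[6.3739] v=[-3.7857]
Step 14: x=[6.0268] v=[-3.4708]
Step 15: x=[5.7195] v=[-3.0734]
Step 16: x=[5.4592] v=[-2.6030]
Step 17: x=[5.2521] v=[-2.0708]
Step 18: x=[5.1032] v=[-1.4894]
Step 19: x=[5.0159] v=[-0.8727]
Step 20: x=[4.9924] v=[-0.2352]
Step 21: x=[5.0332] v=[0.4079]
First v>=0 after going negative at step 21, time=2.1000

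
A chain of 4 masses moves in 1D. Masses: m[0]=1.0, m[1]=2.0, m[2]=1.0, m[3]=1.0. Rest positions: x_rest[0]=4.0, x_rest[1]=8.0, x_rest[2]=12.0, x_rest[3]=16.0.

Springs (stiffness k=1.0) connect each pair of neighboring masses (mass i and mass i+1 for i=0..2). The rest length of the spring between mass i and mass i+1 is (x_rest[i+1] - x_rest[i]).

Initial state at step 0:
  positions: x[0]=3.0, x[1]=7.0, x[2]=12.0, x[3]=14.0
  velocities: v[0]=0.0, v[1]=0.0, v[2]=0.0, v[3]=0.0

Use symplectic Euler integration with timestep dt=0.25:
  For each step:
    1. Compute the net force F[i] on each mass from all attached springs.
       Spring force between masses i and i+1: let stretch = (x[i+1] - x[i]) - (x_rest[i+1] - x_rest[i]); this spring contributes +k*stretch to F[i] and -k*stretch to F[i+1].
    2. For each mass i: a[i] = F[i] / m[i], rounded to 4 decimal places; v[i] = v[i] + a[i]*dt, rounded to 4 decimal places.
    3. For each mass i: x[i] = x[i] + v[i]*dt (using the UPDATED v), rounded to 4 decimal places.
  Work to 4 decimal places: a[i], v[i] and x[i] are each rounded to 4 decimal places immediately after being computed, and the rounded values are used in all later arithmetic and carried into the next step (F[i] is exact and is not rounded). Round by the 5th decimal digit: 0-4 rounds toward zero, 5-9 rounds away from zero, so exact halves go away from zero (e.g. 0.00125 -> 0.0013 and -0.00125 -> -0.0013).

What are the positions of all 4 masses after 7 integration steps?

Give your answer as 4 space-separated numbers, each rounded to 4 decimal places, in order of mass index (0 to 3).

Step 0: x=[3.0000 7.0000 12.0000 14.0000] v=[0.0000 0.0000 0.0000 0.0000]
Step 1: x=[3.0000 7.0313 11.8125 14.1250] v=[0.0000 0.1250 -0.7500 0.5000]
Step 2: x=[3.0020 7.0860 11.4707 14.3555] v=[0.0078 0.2188 -1.3672 0.9219]
Step 3: x=[3.0092 7.1501 11.0352 14.6557] v=[0.0288 0.2564 -1.7422 1.2007]
Step 4: x=[3.0252 7.2062 10.5831 14.9796] v=[0.0640 0.2244 -1.8084 1.2956]
Step 5: x=[3.0525 7.2372 10.1947 15.2787] v=[0.1093 0.1239 -1.5535 1.1965]
Step 6: x=[3.0914 7.2298 9.9392 15.5101] v=[0.1555 -0.0295 -1.0219 0.9255]
Step 7: x=[3.1389 7.1778 9.8626 15.6433] v=[0.1901 -0.2081 -0.3065 0.5328]

Answer: 3.1389 7.1778 9.8626 15.6433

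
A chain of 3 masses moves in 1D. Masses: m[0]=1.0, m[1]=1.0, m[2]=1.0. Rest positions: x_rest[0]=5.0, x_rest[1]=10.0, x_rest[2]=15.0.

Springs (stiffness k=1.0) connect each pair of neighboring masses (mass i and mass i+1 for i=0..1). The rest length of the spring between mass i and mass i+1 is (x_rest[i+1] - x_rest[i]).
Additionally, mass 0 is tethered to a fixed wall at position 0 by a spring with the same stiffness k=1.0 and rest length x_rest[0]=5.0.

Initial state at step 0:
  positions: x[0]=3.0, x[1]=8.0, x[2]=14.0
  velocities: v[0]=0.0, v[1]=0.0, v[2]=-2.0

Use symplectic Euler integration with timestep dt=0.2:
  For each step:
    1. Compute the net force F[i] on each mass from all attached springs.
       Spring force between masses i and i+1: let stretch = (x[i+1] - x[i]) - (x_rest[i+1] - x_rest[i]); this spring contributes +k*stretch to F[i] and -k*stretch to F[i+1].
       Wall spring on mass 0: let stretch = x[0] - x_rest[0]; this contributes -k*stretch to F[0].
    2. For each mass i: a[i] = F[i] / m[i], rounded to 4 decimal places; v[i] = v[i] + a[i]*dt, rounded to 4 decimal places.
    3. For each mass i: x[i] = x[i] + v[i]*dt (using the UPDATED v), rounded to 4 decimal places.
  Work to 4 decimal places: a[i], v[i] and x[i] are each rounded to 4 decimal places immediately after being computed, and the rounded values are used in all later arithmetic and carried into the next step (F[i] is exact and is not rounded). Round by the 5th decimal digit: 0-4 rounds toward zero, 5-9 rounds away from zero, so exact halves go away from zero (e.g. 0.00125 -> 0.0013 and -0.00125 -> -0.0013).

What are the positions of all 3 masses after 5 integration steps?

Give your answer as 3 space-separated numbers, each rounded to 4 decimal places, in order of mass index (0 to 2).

Step 0: x=[3.0000 8.0000 14.0000] v=[0.0000 0.0000 -2.0000]
Step 1: x=[3.0800 8.0400 13.5600] v=[0.4000 0.2000 -2.2000]
Step 2: x=[3.2352 8.1024 13.0992] v=[0.7760 0.3120 -2.3040]
Step 3: x=[3.4557 8.1700 12.6385] v=[1.1024 0.3379 -2.3034]
Step 4: x=[3.7265 8.2277 12.1991] v=[1.3541 0.2887 -2.1971]
Step 5: x=[4.0283 8.2642 11.8008] v=[1.5090 0.1827 -1.9914]

Answer: 4.0283 8.2642 11.8008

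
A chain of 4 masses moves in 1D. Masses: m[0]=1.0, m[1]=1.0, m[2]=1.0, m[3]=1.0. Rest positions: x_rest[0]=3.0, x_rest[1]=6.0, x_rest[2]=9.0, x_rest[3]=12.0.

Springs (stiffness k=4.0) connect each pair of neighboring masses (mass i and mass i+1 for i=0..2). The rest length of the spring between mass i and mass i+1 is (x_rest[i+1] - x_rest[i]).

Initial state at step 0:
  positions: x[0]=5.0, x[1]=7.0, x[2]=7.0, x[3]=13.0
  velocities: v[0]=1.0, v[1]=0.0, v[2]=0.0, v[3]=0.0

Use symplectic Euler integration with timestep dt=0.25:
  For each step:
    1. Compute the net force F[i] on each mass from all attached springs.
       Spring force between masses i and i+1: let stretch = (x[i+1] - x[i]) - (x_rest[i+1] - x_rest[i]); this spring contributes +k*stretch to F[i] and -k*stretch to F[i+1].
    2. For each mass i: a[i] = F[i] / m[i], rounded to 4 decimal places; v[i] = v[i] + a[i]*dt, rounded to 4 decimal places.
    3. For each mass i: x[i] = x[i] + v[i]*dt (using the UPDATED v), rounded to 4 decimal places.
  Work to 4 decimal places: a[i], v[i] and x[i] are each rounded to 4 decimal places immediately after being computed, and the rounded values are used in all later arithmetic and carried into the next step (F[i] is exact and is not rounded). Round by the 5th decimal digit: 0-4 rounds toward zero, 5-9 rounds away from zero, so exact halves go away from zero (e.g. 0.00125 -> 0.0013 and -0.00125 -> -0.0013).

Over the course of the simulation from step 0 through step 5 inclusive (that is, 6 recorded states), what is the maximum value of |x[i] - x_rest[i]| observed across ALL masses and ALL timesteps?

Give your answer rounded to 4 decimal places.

Answer: 2.5156

Derivation:
Step 0: x=[5.0000 7.0000 7.0000 13.0000] v=[1.0000 0.0000 0.0000 0.0000]
Step 1: x=[5.0000 6.5000 8.5000 12.2500] v=[0.0000 -2.0000 6.0000 -3.0000]
Step 2: x=[4.6250 6.1250 10.4375 11.3125] v=[-1.5000 -1.5000 7.7500 -3.7500]
Step 3: x=[3.8750 6.4531 11.5156 10.9063] v=[-3.0000 1.3125 4.3125 -1.6250]
Step 4: x=[3.0195 7.4023 11.1758 11.4024] v=[-3.4219 3.7969 -1.3593 1.9843]
Step 5: x=[2.5097 8.1992 9.9493 12.5918] v=[-2.0391 3.1876 -4.9062 4.7577]
Max displacement = 2.5156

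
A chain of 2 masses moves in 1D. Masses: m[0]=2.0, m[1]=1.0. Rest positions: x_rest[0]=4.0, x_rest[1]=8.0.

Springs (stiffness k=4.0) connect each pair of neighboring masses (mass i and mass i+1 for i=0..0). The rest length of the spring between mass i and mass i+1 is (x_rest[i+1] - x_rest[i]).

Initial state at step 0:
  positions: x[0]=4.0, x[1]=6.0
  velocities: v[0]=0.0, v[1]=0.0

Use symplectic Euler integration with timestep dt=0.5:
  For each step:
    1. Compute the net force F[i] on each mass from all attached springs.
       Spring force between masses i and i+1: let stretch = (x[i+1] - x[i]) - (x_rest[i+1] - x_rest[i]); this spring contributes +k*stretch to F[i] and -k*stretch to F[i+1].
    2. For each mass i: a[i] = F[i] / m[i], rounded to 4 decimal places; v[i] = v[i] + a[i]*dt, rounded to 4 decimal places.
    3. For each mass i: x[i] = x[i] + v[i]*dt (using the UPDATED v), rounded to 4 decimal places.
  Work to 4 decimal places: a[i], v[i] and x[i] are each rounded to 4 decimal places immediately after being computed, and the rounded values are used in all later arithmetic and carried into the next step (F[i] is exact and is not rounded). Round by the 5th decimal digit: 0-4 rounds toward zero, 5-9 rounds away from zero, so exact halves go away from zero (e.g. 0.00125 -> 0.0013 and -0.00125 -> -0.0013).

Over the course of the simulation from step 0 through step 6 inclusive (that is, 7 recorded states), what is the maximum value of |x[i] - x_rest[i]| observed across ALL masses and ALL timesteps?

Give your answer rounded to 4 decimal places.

Answer: 2.2500

Derivation:
Step 0: x=[4.0000 6.0000] v=[0.0000 0.0000]
Step 1: x=[3.0000 8.0000] v=[-2.0000 4.0000]
Step 2: x=[2.5000 9.0000] v=[-1.0000 2.0000]
Step 3: x=[3.2500 7.5000] v=[1.5000 -3.0000]
Step 4: x=[4.1250 5.7500] v=[1.7500 -3.5000]
Step 5: x=[3.8125 6.3750] v=[-0.6250 1.2500]
Step 6: x=[2.7813 8.4375] v=[-2.0625 4.1250]
Max displacement = 2.2500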